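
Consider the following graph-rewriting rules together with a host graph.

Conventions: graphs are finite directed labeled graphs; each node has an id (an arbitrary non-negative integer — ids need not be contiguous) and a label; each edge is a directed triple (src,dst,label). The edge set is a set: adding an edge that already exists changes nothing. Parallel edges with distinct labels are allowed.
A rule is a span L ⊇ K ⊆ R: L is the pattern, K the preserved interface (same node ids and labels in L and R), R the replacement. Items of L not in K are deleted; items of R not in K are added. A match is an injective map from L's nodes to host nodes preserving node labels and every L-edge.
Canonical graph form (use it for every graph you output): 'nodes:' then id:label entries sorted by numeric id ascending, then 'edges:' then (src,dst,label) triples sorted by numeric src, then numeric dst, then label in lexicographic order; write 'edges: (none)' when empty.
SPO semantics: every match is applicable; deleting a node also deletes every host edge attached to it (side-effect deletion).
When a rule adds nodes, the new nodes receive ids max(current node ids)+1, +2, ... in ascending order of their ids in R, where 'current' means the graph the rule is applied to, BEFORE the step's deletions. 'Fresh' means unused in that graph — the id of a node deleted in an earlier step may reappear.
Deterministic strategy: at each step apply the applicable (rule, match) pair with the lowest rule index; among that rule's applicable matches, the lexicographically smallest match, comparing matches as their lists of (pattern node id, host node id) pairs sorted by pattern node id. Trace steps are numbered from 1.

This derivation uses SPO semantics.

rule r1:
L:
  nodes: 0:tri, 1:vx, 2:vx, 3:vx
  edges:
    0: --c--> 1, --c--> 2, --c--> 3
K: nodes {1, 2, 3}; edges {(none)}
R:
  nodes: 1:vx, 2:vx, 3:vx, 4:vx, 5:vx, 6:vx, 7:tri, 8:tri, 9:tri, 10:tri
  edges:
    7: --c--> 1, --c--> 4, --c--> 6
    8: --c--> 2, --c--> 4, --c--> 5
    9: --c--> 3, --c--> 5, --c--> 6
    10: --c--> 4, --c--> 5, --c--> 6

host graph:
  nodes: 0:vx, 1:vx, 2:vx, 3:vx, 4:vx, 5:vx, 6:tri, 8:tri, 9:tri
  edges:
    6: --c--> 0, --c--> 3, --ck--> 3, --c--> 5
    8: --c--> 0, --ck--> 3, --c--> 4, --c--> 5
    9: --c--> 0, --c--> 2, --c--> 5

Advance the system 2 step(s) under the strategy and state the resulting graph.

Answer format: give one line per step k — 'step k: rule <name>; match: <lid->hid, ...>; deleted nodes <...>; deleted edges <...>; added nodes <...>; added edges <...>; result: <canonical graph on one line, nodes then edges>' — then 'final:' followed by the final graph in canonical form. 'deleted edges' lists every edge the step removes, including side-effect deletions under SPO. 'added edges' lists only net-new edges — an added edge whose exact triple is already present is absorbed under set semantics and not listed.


step 1: rule r1; match: 0->6, 1->0, 2->3, 3->5; deleted nodes 6; deleted edges (6,0,c); (6,3,c); (6,3,ck); (6,5,c); added nodes 10, 11, 12, 13, 14, 15, 16; added edges (13,0,c); (13,10,c); (13,12,c); (14,3,c); (14,10,c); (14,11,c); (15,5,c); (15,11,c); (15,12,c); (16,10,c); (16,11,c); (16,12,c); result: nodes: 0:vx, 1:vx, 2:vx, 3:vx, 4:vx, 5:vx, 8:tri, 9:tri, 10:vx, 11:vx, 12:vx, 13:tri, 14:tri, 15:tri, 16:tri edges: (8,0,c); (8,3,ck); (8,4,c); (8,5,c); (9,0,c); (9,2,c); (9,5,c); (13,0,c); (13,10,c); (13,12,c); (14,3,c); (14,10,c); (14,11,c); (15,5,c); (15,11,c); (15,12,c); (16,10,c); (16,11,c); (16,12,c)
step 2: rule r1; match: 0->8, 1->0, 2->4, 3->5; deleted nodes 8; deleted edges (8,0,c); (8,3,ck); (8,4,c); (8,5,c); added nodes 17, 18, 19, 20, 21, 22, 23; added edges (20,0,c); (20,17,c); (20,19,c); (21,4,c); (21,17,c); (21,18,c); (22,5,c); (22,18,c); (22,19,c); (23,17,c); (23,18,c); (23,19,c); result: nodes: 0:vx, 1:vx, 2:vx, 3:vx, 4:vx, 5:vx, 9:tri, 10:vx, 11:vx, 12:vx, 13:tri, 14:tri, 15:tri, 16:tri, 17:vx, 18:vx, 19:vx, 20:tri, 21:tri, 22:tri, 23:tri edges: (9,0,c); (9,2,c); (9,5,c); (13,0,c); (13,10,c); (13,12,c); (14,3,c); (14,10,c); (14,11,c); (15,5,c); (15,11,c); (15,12,c); (16,10,c); (16,11,c); (16,12,c); (20,0,c); (20,17,c); (20,19,c); (21,4,c); (21,17,c); (21,18,c); (22,5,c); (22,18,c); (22,19,c); (23,17,c); (23,18,c); (23,19,c)
final:
nodes: 0:vx, 1:vx, 2:vx, 3:vx, 4:vx, 5:vx, 9:tri, 10:vx, 11:vx, 12:vx, 13:tri, 14:tri, 15:tri, 16:tri, 17:vx, 18:vx, 19:vx, 20:tri, 21:tri, 22:tri, 23:tri
edges: (9,0,c); (9,2,c); (9,5,c); (13,0,c); (13,10,c); (13,12,c); (14,3,c); (14,10,c); (14,11,c); (15,5,c); (15,11,c); (15,12,c); (16,10,c); (16,11,c); (16,12,c); (20,0,c); (20,17,c); (20,19,c); (21,4,c); (21,17,c); (21,18,c); (22,5,c); (22,18,c); (22,19,c); (23,17,c); (23,18,c); (23,19,c)


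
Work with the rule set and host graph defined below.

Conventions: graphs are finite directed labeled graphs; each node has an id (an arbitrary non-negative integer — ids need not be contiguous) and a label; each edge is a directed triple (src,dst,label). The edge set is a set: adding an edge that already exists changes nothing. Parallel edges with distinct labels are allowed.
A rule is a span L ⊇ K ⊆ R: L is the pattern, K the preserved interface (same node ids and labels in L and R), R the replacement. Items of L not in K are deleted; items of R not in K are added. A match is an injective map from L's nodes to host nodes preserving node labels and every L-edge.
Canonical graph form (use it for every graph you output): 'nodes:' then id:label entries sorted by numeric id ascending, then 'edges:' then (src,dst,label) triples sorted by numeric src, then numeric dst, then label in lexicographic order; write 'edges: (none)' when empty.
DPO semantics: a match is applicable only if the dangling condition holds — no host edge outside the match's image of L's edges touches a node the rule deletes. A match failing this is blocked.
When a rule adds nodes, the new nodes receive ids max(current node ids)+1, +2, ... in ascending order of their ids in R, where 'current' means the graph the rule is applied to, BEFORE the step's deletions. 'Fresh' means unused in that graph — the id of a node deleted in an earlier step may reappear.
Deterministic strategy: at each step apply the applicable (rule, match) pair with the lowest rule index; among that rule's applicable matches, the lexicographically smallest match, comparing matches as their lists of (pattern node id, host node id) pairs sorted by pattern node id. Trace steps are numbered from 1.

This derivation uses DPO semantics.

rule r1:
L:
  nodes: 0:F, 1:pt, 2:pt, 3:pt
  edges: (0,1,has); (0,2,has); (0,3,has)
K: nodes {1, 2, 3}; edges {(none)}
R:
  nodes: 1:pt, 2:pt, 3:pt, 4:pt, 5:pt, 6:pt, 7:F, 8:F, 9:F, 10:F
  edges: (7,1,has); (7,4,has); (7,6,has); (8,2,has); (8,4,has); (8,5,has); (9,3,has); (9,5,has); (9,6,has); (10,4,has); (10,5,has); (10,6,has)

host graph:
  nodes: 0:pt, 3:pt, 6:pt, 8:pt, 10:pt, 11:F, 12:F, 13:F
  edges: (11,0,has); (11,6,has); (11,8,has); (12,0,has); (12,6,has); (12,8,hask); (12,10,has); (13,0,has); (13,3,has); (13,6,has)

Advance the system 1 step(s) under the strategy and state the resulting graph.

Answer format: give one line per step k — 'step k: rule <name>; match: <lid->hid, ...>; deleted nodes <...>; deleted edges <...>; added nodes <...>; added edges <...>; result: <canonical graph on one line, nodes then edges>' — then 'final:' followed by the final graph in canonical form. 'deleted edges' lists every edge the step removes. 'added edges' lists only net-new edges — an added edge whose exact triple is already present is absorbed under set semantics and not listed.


step 1: rule r1; match: 0->11, 1->0, 2->6, 3->8; deleted nodes 11; deleted edges (11,0,has); (11,6,has); (11,8,has); added nodes 14, 15, 16, 17, 18, 19, 20; added edges (17,0,has); (17,14,has); (17,16,has); (18,6,has); (18,14,has); (18,15,has); (19,8,has); (19,15,has); (19,16,has); (20,14,has); (20,15,has); (20,16,has); result: nodes: 0:pt, 3:pt, 6:pt, 8:pt, 10:pt, 12:F, 13:F, 14:pt, 15:pt, 16:pt, 17:F, 18:F, 19:F, 20:F edges: (12,0,has); (12,6,has); (12,8,hask); (12,10,has); (13,0,has); (13,3,has); (13,6,has); (17,0,has); (17,14,has); (17,16,has); (18,6,has); (18,14,has); (18,15,has); (19,8,has); (19,15,has); (19,16,has); (20,14,has); (20,15,has); (20,16,has)
final:
nodes: 0:pt, 3:pt, 6:pt, 8:pt, 10:pt, 12:F, 13:F, 14:pt, 15:pt, 16:pt, 17:F, 18:F, 19:F, 20:F
edges: (12,0,has); (12,6,has); (12,8,hask); (12,10,has); (13,0,has); (13,3,has); (13,6,has); (17,0,has); (17,14,has); (17,16,has); (18,6,has); (18,14,has); (18,15,has); (19,8,has); (19,15,has); (19,16,has); (20,14,has); (20,15,has); (20,16,has)


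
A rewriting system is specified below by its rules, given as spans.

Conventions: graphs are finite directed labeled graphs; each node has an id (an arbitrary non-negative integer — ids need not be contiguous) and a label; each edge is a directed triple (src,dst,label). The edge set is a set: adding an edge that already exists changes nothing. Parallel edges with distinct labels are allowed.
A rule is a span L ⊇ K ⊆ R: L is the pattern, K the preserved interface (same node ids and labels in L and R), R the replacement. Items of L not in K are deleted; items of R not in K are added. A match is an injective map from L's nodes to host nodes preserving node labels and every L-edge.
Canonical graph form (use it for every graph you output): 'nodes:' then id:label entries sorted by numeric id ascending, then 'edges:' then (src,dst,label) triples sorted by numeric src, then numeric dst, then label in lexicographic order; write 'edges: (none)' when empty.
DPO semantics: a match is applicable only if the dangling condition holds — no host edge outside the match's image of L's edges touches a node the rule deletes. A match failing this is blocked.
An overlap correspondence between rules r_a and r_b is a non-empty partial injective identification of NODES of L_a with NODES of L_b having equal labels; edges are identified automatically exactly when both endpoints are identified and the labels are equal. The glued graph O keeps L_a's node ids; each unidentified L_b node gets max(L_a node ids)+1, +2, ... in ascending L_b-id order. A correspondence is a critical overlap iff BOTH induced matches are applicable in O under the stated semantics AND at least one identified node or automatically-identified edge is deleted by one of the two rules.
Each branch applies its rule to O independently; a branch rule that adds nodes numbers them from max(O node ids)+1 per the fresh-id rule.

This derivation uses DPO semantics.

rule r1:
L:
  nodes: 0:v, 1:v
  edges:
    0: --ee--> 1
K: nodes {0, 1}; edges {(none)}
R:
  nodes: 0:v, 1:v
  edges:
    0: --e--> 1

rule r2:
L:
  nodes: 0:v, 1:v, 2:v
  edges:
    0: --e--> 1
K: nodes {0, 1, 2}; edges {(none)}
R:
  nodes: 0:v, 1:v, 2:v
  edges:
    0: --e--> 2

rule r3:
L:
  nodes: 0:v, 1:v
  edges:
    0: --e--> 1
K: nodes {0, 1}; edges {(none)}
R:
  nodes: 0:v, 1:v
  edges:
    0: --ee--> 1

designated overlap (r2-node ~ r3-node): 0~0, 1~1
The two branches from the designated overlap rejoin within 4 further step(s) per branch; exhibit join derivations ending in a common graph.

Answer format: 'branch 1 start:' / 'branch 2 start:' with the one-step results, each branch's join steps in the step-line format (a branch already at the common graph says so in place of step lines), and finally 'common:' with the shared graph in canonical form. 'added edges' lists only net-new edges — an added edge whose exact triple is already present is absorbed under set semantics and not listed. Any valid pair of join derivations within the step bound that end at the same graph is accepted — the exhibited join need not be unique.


branch 1 start:
nodes: 0:v, 1:v, 2:v
edges: (0,2,e)
branch 2 start:
nodes: 0:v, 1:v, 2:v
edges: (0,1,ee)
branch 1 step 1: rule r2; match: 0->0, 1->2, 2->1; deleted nodes (none); deleted edges (0,2,e); added nodes (none); added edges (0,1,e); result: nodes: 0:v, 1:v, 2:v edges: (0,1,e)
branch 2 step 1: rule r1; match: 0->0, 1->1; deleted nodes (none); deleted edges (0,1,ee); added nodes (none); added edges (0,1,e); result: nodes: 0:v, 1:v, 2:v edges: (0,1,e)
common:
nodes: 0:v, 1:v, 2:v
edges: (0,1,e)


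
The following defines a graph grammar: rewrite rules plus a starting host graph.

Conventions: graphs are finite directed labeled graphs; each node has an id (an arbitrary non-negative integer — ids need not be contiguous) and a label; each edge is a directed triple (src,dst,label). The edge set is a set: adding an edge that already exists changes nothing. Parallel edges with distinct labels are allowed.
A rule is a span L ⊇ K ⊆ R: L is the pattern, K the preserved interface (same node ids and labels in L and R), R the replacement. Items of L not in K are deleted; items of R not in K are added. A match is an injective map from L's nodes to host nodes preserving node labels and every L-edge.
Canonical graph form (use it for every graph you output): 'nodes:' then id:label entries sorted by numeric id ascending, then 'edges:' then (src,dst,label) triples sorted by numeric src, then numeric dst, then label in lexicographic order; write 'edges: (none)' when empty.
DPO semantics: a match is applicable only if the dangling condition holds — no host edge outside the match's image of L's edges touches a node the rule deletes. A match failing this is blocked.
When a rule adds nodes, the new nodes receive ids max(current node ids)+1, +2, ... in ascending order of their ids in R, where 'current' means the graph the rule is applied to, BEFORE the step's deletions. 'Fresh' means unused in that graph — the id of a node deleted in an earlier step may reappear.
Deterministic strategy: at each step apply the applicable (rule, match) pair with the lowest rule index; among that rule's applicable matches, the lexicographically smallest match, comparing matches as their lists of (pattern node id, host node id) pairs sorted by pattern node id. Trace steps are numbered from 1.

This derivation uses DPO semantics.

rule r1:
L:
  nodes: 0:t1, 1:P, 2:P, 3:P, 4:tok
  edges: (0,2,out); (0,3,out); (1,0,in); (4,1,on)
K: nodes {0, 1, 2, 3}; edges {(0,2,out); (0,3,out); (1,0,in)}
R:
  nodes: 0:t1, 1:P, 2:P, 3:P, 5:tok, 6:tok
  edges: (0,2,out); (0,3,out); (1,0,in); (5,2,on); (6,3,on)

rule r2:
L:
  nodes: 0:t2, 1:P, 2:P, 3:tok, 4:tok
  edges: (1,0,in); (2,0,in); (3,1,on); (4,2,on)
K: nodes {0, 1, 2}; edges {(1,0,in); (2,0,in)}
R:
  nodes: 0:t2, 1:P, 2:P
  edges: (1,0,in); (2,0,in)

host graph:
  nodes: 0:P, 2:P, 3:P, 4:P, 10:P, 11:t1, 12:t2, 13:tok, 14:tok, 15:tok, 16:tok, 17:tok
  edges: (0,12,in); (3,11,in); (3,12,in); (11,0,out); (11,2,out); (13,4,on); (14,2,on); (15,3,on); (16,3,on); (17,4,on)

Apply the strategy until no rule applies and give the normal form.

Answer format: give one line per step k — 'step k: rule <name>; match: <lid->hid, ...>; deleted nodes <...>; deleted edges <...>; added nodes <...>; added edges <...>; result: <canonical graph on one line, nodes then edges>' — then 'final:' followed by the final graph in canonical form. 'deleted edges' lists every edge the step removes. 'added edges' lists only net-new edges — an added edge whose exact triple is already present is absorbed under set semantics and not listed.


step 1: rule r1; match: 0->11, 1->3, 2->0, 3->2, 4->15; deleted nodes 15; deleted edges (15,3,on); added nodes 18, 19; added edges (18,0,on); (19,2,on); result: nodes: 0:P, 2:P, 3:P, 4:P, 10:P, 11:t1, 12:t2, 13:tok, 14:tok, 16:tok, 17:tok, 18:tok, 19:tok edges: (0,12,in); (3,11,in); (3,12,in); (11,0,out); (11,2,out); (13,4,on); (14,2,on); (16,3,on); (17,4,on); (18,0,on); (19,2,on)
step 2: rule r1; match: 0->11, 1->3, 2->0, 3->2, 4->16; deleted nodes 16; deleted edges (16,3,on); added nodes 20, 21; added edges (20,0,on); (21,2,on); result: nodes: 0:P, 2:P, 3:P, 4:P, 10:P, 11:t1, 12:t2, 13:tok, 14:tok, 17:tok, 18:tok, 19:tok, 20:tok, 21:tok edges: (0,12,in); (3,11,in); (3,12,in); (11,0,out); (11,2,out); (13,4,on); (14,2,on); (17,4,on); (18,0,on); (19,2,on); (20,0,on); (21,2,on)
final:
nodes: 0:P, 2:P, 3:P, 4:P, 10:P, 11:t1, 12:t2, 13:tok, 14:tok, 17:tok, 18:tok, 19:tok, 20:tok, 21:tok
edges: (0,12,in); (3,11,in); (3,12,in); (11,0,out); (11,2,out); (13,4,on); (14,2,on); (17,4,on); (18,0,on); (19,2,on); (20,0,on); (21,2,on)


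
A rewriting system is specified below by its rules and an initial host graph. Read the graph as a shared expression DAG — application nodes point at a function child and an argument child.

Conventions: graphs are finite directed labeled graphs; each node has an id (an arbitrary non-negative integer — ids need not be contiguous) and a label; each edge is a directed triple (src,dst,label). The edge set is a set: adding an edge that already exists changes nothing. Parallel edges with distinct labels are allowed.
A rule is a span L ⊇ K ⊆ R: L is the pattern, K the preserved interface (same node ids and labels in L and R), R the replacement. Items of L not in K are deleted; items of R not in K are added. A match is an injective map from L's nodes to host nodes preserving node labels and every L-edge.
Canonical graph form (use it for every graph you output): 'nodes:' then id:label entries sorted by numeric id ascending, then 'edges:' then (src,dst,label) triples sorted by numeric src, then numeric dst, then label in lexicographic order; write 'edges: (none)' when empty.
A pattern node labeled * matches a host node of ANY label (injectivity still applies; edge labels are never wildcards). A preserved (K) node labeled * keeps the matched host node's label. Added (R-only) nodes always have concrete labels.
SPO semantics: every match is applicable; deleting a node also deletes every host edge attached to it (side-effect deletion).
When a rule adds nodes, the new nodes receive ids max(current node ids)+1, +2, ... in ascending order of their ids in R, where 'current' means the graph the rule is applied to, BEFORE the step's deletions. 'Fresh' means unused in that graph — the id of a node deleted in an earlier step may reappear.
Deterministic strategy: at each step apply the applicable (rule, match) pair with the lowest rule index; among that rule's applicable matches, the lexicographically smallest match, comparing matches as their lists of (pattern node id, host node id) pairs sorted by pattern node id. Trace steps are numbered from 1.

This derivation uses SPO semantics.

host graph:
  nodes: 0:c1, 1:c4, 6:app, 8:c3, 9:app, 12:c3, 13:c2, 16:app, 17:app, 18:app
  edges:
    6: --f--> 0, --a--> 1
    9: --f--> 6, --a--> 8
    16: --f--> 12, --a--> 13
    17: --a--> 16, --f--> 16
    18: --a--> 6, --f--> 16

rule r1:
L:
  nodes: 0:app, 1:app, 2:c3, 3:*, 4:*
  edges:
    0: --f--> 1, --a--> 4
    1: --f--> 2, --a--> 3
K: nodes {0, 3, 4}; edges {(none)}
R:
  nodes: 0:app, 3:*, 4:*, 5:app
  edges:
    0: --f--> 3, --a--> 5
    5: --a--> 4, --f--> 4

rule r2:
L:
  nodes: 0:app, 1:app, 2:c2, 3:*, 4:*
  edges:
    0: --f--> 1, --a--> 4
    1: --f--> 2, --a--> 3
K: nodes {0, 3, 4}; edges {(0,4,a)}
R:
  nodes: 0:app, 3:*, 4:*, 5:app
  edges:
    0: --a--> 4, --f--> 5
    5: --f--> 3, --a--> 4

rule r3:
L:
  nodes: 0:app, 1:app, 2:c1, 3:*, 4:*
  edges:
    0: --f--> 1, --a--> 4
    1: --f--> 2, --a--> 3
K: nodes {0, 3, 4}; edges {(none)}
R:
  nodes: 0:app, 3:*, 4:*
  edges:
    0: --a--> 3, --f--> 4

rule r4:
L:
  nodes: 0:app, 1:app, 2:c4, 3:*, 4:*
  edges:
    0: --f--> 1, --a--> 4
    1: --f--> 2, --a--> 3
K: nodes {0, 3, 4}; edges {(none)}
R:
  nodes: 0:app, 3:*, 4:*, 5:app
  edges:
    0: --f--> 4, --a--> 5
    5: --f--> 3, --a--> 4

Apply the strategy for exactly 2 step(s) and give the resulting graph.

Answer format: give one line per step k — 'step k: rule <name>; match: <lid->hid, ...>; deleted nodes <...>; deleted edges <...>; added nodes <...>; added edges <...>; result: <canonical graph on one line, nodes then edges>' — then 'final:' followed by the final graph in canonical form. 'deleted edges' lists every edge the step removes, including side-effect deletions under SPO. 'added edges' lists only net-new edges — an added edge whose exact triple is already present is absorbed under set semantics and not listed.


step 1: rule r1; match: 0->18, 1->16, 2->12, 3->13, 4->6; deleted nodes 12, 16; deleted edges (16,12,f); (16,13,a); (17,16,a); (17,16,f); (18,6,a); (18,16,f); added nodes 19; added edges (18,13,f); (18,19,a); (19,6,a); (19,6,f); result: nodes: 0:c1, 1:c4, 6:app, 8:c3, 9:app, 13:c2, 17:app, 18:app, 19:app edges: (6,0,f); (6,1,a); (9,6,f); (9,8,a); (18,13,f); (18,19,a); (19,6,a); (19,6,f)
step 2: rule r3; match: 0->9, 1->6, 2->0, 3->1, 4->8; deleted nodes 0, 6; deleted edges (6,0,f); (6,1,a); (9,6,f); (9,8,a); (19,6,a); (19,6,f); added nodes (none); added edges (9,1,a); (9,8,f); result: nodes: 1:c4, 8:c3, 9:app, 13:c2, 17:app, 18:app, 19:app edges: (9,1,a); (9,8,f); (18,13,f); (18,19,a)
final:
nodes: 1:c4, 8:c3, 9:app, 13:c2, 17:app, 18:app, 19:app
edges: (9,1,a); (9,8,f); (18,13,f); (18,19,a)


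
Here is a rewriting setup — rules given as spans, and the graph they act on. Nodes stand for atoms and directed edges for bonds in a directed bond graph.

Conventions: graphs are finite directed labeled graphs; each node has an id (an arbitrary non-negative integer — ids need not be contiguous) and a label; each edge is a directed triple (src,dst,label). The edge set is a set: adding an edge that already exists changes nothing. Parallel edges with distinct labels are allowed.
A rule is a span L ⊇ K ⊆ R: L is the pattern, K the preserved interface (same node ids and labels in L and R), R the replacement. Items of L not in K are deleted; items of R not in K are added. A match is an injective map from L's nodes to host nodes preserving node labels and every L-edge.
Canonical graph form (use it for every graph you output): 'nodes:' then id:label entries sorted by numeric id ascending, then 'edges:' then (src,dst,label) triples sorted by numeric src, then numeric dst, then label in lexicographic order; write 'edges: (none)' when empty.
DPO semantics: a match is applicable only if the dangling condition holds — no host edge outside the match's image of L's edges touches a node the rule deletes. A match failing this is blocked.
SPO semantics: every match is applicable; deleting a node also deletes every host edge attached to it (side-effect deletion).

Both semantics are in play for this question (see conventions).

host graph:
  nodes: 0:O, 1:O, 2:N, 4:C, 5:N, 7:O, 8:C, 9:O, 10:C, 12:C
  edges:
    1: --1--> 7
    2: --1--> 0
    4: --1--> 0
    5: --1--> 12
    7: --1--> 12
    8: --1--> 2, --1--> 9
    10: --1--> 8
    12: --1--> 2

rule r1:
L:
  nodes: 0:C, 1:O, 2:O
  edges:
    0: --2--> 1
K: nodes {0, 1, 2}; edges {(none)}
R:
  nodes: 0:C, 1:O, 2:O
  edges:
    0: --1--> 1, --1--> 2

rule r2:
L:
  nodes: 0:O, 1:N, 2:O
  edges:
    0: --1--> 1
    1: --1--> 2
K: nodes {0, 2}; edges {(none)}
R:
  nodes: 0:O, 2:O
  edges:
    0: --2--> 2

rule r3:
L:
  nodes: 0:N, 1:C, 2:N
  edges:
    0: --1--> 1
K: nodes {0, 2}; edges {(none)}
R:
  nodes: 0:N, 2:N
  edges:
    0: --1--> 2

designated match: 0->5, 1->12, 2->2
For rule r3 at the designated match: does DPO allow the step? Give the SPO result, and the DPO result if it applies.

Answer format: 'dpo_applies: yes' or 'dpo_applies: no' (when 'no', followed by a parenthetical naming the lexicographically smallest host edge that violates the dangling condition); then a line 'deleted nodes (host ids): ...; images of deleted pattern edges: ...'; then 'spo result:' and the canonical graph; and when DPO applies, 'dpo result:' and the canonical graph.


dpo_applies: no
(the rule deletes node 12, which keeps host edge (7,12,1) outside the match image — the dangling condition fails, DPO blocks; SPO proceeds and side-deletes such edges)
deleted nodes (host ids): 12; images of deleted pattern edges: (5,12,1)
spo result:
nodes: 0:O, 1:O, 2:N, 4:C, 5:N, 7:O, 8:C, 9:O, 10:C
edges: (1,7,1); (2,0,1); (4,0,1); (5,2,1); (8,2,1); (8,9,1); (10,8,1)


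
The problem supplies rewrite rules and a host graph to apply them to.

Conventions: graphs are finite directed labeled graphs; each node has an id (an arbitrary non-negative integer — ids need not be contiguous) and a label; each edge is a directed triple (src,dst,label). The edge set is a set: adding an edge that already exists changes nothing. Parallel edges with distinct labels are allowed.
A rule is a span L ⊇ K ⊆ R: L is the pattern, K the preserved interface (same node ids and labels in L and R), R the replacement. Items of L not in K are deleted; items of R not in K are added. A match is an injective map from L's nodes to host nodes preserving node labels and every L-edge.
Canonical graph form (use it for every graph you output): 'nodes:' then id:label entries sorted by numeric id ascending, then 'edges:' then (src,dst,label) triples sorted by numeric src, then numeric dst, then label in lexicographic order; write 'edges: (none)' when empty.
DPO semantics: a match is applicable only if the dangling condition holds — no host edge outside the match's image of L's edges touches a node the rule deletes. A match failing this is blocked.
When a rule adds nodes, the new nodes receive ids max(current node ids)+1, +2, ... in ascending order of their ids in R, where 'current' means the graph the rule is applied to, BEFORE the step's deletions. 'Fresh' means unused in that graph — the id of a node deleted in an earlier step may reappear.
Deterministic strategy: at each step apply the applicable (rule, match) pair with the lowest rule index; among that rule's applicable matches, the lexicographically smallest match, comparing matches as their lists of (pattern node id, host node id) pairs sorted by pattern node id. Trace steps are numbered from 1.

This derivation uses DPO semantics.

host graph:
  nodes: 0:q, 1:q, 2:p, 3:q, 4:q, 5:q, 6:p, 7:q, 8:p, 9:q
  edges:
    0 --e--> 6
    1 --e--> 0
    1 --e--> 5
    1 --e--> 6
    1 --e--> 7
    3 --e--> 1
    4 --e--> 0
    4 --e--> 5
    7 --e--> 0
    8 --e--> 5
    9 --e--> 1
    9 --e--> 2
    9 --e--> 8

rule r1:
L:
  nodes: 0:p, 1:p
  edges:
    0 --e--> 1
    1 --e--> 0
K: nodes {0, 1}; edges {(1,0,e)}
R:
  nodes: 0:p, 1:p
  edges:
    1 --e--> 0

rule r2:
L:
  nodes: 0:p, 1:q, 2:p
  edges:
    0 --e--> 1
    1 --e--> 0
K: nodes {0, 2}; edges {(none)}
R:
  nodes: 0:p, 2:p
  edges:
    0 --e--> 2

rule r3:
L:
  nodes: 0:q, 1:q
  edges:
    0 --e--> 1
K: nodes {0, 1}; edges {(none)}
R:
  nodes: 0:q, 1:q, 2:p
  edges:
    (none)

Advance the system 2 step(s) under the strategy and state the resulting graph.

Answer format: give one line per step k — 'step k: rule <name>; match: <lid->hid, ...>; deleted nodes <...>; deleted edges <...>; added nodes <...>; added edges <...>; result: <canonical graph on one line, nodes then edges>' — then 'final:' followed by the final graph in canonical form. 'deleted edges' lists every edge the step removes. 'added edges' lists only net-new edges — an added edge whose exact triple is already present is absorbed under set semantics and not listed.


step 1: rule r3; match: 0->1, 1->0; deleted nodes (none); deleted edges (1,0,e); added nodes 10; added edges (none); result: nodes: 0:q, 1:q, 2:p, 3:q, 4:q, 5:q, 6:p, 7:q, 8:p, 9:q, 10:p edges: (0,6,e); (1,5,e); (1,6,e); (1,7,e); (3,1,e); (4,0,e); (4,5,e); (7,0,e); (8,5,e); (9,1,e); (9,2,e); (9,8,e)
step 2: rule r3; match: 0->1, 1->5; deleted nodes (none); deleted edges (1,5,e); added nodes 11; added edges (none); result: nodes: 0:q, 1:q, 2:p, 3:q, 4:q, 5:q, 6:p, 7:q, 8:p, 9:q, 10:p, 11:p edges: (0,6,e); (1,6,e); (1,7,e); (3,1,e); (4,0,e); (4,5,e); (7,0,e); (8,5,e); (9,1,e); (9,2,e); (9,8,e)
final:
nodes: 0:q, 1:q, 2:p, 3:q, 4:q, 5:q, 6:p, 7:q, 8:p, 9:q, 10:p, 11:p
edges: (0,6,e); (1,6,e); (1,7,e); (3,1,e); (4,0,e); (4,5,e); (7,0,e); (8,5,e); (9,1,e); (9,2,e); (9,8,e)


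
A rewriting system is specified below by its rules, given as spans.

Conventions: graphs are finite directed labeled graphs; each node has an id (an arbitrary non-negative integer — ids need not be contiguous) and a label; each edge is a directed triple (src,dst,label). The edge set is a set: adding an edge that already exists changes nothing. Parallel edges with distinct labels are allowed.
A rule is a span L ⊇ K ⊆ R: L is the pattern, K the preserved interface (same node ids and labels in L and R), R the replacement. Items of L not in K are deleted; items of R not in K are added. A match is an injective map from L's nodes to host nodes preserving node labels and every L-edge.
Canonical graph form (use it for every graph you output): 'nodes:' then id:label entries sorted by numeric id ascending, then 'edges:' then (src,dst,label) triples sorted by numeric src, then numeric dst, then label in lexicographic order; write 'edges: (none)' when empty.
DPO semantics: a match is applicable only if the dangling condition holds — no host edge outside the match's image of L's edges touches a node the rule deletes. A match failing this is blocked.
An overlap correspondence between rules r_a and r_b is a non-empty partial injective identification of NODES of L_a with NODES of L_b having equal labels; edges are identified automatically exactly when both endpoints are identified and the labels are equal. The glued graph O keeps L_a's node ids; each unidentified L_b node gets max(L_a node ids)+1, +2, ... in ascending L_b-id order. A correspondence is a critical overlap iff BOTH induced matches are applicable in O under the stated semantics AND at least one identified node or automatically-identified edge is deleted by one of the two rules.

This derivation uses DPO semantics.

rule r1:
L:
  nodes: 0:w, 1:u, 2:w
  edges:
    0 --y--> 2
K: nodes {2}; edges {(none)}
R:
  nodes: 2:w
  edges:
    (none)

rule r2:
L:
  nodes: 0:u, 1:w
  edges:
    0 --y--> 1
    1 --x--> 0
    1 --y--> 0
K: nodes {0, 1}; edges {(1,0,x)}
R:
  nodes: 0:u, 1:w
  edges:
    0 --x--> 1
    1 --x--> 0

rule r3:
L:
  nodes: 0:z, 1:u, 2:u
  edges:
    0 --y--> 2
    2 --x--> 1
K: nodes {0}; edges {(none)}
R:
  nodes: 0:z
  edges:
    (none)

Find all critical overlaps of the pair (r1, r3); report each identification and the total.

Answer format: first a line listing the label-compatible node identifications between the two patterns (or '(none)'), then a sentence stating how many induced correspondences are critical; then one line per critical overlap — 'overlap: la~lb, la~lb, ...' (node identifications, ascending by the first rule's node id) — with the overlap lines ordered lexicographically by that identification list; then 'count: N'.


label-compatible node identifications between L(r1) and L(r3): 1~1, 1~2
0 of the induced correspondences are critical overlaps of r1 and r3.
count: 0


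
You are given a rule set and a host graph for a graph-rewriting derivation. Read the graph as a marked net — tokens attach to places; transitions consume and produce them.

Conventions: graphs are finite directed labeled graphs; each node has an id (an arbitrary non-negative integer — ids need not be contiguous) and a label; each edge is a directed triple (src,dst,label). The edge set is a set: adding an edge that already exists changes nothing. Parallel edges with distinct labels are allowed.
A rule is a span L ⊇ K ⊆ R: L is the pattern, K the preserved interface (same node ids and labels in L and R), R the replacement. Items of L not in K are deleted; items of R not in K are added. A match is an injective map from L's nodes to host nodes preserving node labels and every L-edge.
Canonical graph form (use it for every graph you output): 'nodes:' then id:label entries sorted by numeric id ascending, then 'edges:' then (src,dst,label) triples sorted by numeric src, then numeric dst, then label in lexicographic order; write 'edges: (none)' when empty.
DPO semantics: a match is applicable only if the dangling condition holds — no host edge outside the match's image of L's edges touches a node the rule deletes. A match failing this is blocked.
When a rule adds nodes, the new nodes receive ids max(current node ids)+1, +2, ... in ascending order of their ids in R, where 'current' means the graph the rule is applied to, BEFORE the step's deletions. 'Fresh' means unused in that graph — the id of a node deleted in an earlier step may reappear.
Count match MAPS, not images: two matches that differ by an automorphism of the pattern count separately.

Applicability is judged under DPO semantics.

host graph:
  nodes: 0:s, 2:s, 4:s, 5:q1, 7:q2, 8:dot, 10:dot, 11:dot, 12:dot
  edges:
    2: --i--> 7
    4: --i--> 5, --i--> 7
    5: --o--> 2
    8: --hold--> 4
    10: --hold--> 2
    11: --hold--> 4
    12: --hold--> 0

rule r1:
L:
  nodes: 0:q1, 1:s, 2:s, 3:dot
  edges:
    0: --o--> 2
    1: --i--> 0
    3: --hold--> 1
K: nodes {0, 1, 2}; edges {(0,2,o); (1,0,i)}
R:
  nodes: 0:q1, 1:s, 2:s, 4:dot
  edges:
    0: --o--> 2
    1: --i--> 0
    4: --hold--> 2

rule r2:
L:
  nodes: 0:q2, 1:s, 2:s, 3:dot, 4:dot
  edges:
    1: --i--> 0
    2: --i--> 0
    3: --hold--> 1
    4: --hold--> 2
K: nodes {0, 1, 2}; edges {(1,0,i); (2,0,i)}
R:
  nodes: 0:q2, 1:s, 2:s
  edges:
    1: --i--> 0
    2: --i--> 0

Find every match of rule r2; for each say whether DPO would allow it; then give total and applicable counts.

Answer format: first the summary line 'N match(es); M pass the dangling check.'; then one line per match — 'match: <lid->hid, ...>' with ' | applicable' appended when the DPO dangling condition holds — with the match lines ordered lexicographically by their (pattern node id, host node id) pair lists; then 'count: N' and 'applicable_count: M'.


4 match(es); 4 pass the dangling check.
match: 0->7, 1->2, 2->4, 3->10, 4->8 | applicable
match: 0->7, 1->2, 2->4, 3->10, 4->11 | applicable
match: 0->7, 1->4, 2->2, 3->8, 4->10 | applicable
match: 0->7, 1->4, 2->2, 3->11, 4->10 | applicable
count: 4
applicable_count: 4


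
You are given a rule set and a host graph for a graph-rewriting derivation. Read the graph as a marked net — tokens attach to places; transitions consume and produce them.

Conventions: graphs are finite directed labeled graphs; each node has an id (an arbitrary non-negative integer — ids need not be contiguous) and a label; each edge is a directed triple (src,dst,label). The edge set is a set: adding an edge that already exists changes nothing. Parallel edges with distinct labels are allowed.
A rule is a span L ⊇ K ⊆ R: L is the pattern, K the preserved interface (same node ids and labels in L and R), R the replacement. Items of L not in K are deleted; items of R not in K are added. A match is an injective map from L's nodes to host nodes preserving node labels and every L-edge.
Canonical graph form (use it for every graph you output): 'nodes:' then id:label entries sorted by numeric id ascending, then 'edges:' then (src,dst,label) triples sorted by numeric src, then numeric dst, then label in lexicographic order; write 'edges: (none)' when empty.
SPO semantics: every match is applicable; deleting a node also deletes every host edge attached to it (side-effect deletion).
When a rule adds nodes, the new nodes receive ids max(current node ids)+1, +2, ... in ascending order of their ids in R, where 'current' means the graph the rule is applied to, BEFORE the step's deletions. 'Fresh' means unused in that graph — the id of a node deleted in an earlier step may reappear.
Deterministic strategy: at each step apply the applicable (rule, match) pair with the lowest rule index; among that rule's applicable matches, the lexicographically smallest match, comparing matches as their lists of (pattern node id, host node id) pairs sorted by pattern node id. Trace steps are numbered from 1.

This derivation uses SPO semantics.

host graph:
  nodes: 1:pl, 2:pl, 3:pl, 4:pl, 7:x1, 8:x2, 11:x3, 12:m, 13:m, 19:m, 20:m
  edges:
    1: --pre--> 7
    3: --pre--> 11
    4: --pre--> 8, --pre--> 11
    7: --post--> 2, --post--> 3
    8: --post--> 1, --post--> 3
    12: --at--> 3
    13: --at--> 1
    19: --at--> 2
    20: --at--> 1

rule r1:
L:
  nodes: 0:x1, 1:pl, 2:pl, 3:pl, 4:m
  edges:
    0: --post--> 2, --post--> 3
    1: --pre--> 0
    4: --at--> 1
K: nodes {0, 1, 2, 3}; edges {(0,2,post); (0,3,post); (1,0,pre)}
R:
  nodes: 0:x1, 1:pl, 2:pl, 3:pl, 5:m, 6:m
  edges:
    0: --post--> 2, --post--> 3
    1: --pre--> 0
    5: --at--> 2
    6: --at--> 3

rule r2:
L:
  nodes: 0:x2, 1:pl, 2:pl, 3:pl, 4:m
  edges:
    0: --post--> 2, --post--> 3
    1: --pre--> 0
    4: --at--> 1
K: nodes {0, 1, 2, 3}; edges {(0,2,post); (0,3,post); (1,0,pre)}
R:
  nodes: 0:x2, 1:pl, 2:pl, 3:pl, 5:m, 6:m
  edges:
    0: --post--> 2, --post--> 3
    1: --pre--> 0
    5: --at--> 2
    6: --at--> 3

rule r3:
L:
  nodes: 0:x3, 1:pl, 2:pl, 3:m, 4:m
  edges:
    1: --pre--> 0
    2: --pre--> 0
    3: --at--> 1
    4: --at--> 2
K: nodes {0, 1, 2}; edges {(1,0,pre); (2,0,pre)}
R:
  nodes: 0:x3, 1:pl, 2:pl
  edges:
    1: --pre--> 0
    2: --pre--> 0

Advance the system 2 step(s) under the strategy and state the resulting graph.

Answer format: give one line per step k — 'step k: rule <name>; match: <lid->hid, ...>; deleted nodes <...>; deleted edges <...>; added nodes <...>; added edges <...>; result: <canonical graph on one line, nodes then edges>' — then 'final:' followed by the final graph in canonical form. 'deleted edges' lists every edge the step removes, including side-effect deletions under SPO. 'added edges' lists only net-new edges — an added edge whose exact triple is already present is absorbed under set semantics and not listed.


step 1: rule r1; match: 0->7, 1->1, 2->2, 3->3, 4->13; deleted nodes 13; deleted edges (13,1,at); added nodes 21, 22; added edges (21,2,at); (22,3,at); result: nodes: 1:pl, 2:pl, 3:pl, 4:pl, 7:x1, 8:x2, 11:x3, 12:m, 19:m, 20:m, 21:m, 22:m edges: (1,7,pre); (3,11,pre); (4,8,pre); (4,11,pre); (7,2,post); (7,3,post); (8,1,post); (8,3,post); (12,3,at); (19,2,at); (20,1,at); (21,2,at); (22,3,at)
step 2: rule r1; match: 0->7, 1->1, 2->2, 3->3, 4->20; deleted nodes 20; deleted edges (20,1,at); added nodes 23, 24; added edges (23,2,at); (24,3,at); result: nodes: 1:pl, 2:pl, 3:pl, 4:pl, 7:x1, 8:x2, 11:x3, 12:m, 19:m, 21:m, 22:m, 23:m, 24:m edges: (1,7,pre); (3,11,pre); (4,8,pre); (4,11,pre); (7,2,post); (7,3,post); (8,1,post); (8,3,post); (12,3,at); (19,2,at); (21,2,at); (22,3,at); (23,2,at); (24,3,at)
final:
nodes: 1:pl, 2:pl, 3:pl, 4:pl, 7:x1, 8:x2, 11:x3, 12:m, 19:m, 21:m, 22:m, 23:m, 24:m
edges: (1,7,pre); (3,11,pre); (4,8,pre); (4,11,pre); (7,2,post); (7,3,post); (8,1,post); (8,3,post); (12,3,at); (19,2,at); (21,2,at); (22,3,at); (23,2,at); (24,3,at)


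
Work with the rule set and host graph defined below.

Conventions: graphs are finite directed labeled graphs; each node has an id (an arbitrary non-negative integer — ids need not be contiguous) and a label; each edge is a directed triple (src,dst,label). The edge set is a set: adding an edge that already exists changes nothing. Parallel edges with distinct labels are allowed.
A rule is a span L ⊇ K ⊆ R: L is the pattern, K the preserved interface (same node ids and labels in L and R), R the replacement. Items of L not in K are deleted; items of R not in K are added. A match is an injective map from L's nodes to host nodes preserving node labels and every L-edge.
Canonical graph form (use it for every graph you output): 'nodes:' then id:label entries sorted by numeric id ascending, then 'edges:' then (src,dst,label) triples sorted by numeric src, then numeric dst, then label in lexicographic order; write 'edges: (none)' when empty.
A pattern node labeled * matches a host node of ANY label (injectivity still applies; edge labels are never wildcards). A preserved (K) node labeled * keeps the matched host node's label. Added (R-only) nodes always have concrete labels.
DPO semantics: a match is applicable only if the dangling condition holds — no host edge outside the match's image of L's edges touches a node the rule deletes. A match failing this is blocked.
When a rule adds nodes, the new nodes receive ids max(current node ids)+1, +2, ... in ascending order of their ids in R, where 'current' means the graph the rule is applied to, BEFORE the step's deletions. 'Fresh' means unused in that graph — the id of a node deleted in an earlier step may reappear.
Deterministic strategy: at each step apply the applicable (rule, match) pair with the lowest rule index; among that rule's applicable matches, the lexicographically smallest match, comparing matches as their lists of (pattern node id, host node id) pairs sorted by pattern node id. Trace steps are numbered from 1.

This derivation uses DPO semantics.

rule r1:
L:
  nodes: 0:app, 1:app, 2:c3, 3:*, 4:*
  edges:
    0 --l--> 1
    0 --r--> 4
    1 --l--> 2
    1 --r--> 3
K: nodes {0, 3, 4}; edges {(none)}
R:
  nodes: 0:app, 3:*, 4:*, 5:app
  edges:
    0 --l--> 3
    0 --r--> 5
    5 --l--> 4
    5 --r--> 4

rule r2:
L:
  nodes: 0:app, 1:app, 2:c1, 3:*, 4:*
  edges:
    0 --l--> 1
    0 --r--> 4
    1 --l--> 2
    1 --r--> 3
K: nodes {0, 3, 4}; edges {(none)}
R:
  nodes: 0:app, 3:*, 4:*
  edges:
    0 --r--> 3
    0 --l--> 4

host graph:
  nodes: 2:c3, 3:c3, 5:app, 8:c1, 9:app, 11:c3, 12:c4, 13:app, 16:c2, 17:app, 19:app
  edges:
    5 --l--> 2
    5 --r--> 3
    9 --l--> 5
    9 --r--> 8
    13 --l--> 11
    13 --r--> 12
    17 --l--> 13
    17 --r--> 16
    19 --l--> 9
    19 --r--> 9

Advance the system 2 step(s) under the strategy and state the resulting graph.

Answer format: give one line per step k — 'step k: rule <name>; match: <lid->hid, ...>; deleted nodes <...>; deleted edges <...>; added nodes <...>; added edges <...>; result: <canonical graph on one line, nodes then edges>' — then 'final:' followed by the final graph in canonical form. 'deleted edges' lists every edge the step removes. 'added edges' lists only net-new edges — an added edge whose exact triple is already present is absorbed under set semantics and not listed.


step 1: rule r1; match: 0->9, 1->5, 2->2, 3->3, 4->8; deleted nodes 2, 5; deleted edges (5,2,l); (5,3,r); (9,5,l); (9,8,r); added nodes 20; added edges (9,3,l); (9,20,r); (20,8,l); (20,8,r); result: nodes: 3:c3, 8:c1, 9:app, 11:c3, 12:c4, 13:app, 16:c2, 17:app, 19:app, 20:app edges: (9,3,l); (9,20,r); (13,11,l); (13,12,r); (17,13,l); (17,16,r); (19,9,l); (19,9,r); (20,8,l); (20,8,r)
step 2: rule r1; match: 0->17, 1->13, 2->11, 3->12, 4->16; deleted nodes 11, 13; deleted edges (13,11,l); (13,12,r); (17,13,l); (17,16,r); added nodes 21; added edges (17,12,l); (17,21,r); (21,16,l); (21,16,r); result: nodes: 3:c3, 8:c1, 9:app, 12:c4, 16:c2, 17:app, 19:app, 20:app, 21:app edges: (9,3,l); (9,20,r); (17,12,l); (17,21,r); (19,9,l); (19,9,r); (20,8,l); (20,8,r); (21,16,l); (21,16,r)
final:
nodes: 3:c3, 8:c1, 9:app, 12:c4, 16:c2, 17:app, 19:app, 20:app, 21:app
edges: (9,3,l); (9,20,r); (17,12,l); (17,21,r); (19,9,l); (19,9,r); (20,8,l); (20,8,r); (21,16,l); (21,16,r)
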